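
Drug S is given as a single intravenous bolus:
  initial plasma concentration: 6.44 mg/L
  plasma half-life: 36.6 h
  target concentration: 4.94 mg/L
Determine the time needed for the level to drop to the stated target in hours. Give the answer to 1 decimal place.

k = ln2 / t½ = 0.693147 / 36.6 = 0.01894 h⁻¹
t = ln(C₀ / C) / k = ln(6.440 / 4.94) / 0.01894
  = ln(1.304) / 0.01894 = 0.2654 / 0.01894 = 14.01 h

14.0 h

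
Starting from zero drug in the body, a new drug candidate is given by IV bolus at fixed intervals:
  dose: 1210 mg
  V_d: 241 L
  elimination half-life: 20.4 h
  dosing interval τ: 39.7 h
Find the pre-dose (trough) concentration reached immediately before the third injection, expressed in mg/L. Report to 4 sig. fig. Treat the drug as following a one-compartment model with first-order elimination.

C₀ per dose = Dose / Vd = 1210 / 241 = 5.021 mg/L
k = ln2 / t½ = 0.693147 / 20.4 = 0.03398 h⁻¹
Fraction remaining after one interval: r = e^(−kτ) = e^(−0.03398 × 39.7) = 0.2595
Before dose 3, 2 doses have been given (aged 1τ, 2τ).
C_trough = C₀ × (r + r²) = 5.021 × (0.2595 + 0.06734) = 1.641 mg/L

1.641 mg/L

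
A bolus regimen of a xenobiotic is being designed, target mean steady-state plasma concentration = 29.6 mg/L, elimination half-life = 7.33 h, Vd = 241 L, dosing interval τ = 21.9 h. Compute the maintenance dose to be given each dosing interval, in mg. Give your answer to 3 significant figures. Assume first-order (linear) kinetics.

14800 mg

k = ln2 / t½ = 0.693147 / 7.33 = 0.09456 h⁻¹
CL = k × Vd = 0.09456 × 241 = 22.79 L/h
At steady state, Dose/τ = Css × CL.
Dose = Css × CL × τ = 29.6 × 22.79 × 21.9 = 14770 mg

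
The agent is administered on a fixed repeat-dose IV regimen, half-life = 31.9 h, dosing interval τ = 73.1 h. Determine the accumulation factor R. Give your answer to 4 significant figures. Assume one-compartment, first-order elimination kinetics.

k = ln2 / t½ = 0.693147 / 31.9 = 0.02173 h⁻¹
e^(−kτ) = e^(−0.02173 × 73.1) = 0.2042
Accumulation ratio R = 1 / (1 − e^(−kτ)) = 1 / (1 − 0.2042) = 1.257

1.257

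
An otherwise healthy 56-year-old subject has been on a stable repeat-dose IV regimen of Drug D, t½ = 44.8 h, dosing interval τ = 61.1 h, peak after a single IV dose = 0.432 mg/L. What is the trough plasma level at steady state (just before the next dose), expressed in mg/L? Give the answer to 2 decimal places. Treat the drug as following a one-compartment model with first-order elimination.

k = ln2 / t½ = 0.693147 / 44.8 = 0.01547 h⁻¹
e^(−kτ) = e^(−0.01547 × 61.1) = 0.3886
Accumulation ratio R = 1 / (1 − e^(−kτ)) = 1 / (1 − 0.3886) = 1.636
Steady-state trough = C₀ × R × e^(−kτ) = 0.432 × 1.636 × 0.3886 = 0.2746 mg/L

0.27 mg/L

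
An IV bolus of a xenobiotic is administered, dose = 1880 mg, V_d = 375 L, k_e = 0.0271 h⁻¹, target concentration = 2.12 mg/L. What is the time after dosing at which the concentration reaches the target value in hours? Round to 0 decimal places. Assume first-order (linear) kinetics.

32 h

C₀ = Dose / Vd = 1880 / 375 = 5.013 mg/L
t = ln(C₀ / C) / k = ln(5.013 / 2.12) / 0.02710
  = ln(2.365) / 0.02710 = 0.8608 / 0.02710 = 31.76 h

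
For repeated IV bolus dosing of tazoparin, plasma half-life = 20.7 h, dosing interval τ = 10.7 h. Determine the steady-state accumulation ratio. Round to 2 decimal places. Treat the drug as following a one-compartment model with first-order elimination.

k = ln2 / t½ = 0.693147 / 20.7 = 0.03349 h⁻¹
e^(−kτ) = e^(−0.03349 × 10.7) = 0.6988
Accumulation ratio R = 1 / (1 − e^(−kτ)) = 1 / (1 − 0.6988) = 3.320

3.32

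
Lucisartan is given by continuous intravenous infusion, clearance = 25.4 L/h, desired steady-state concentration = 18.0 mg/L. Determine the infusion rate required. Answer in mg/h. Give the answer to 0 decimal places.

At steady state, infusion rate R₀ = Css × CL = 18.0 × 25.40 = 457.2 mg/h

457 mg/h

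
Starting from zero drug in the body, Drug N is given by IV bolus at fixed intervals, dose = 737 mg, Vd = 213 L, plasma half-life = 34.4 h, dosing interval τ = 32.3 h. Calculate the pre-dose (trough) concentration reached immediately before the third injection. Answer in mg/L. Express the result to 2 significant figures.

C₀ per dose = Dose / Vd = 737 / 213 = 3.460 mg/L
k = ln2 / t½ = 0.693147 / 34.4 = 0.02015 h⁻¹
Fraction remaining after one interval: r = e^(−kτ) = e^(−0.02015 × 32.3) = 0.5216
Before dose 3, 2 doses have been given (aged 1τ, 2τ).
C_trough = C₀ × (r + r²) = 3.460 × (0.5216 + 0.2721) = 2.746 mg/L

2.7 mg/L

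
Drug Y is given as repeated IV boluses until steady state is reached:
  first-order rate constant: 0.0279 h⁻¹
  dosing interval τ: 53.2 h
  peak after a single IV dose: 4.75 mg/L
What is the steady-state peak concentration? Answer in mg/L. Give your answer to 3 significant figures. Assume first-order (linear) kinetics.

6.14 mg/L

e^(−kτ) = e^(−0.02790 × 53.2) = 0.2267
Accumulation ratio R = 1 / (1 − e^(−kτ)) = 1 / (1 − 0.2267) = 1.293
Steady-state peak = C₀ × R = 4.75 × 1.293 = 6.142 mg/L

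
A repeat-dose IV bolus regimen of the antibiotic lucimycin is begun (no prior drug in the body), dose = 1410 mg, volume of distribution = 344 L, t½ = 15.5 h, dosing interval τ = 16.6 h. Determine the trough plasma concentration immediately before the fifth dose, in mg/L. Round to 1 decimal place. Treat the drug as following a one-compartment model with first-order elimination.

C₀ per dose = Dose / Vd = 1410 / 344 = 4.099 mg/L
k = ln2 / t½ = 0.693147 / 15.5 = 0.04472 h⁻¹
Fraction remaining after one interval: r = e^(−kτ) = e^(−0.04472 × 16.6) = 0.4760
Before dose 5, 4 doses have been given (aged 1τ, 2τ, 3τ, 4τ).
C_trough = C₀ × (r + r² + … + r^4) = C₀ × r(1−r^4)/(1−r)
        = 4.099 × 0.4760 × (1 − 0.05134) / (1 − 0.4760) = 3.532 mg/L

3.5 mg/L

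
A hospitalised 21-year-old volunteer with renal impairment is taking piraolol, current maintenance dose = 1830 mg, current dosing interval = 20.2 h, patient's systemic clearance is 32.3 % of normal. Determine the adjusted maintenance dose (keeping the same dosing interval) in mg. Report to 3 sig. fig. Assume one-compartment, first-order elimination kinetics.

591 mg

To keep the same average steady-state level, dosing rate must scale with clearance.
CL ratio = 32.3 / 100 = 0.3230
New dose (same interval) = 1830 × 0.3230 = 591.1 mg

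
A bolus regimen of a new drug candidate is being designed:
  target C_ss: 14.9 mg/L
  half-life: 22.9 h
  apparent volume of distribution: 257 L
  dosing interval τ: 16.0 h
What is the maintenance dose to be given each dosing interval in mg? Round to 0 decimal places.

k = ln2 / t½ = 0.693147 / 22.9 = 0.03027 h⁻¹
CL = k × Vd = 0.03027 × 257 = 7.779 L/h
At steady state, Dose/τ = Css × CL.
Dose = Css × CL × τ = 14.9 × 7.779 × 16.0 = 1855 mg

1855 mg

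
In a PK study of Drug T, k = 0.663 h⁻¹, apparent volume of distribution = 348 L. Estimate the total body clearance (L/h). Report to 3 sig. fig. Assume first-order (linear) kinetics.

CL = k × Vd = 0.663 × 348 = 230.7 L/h

231 L/h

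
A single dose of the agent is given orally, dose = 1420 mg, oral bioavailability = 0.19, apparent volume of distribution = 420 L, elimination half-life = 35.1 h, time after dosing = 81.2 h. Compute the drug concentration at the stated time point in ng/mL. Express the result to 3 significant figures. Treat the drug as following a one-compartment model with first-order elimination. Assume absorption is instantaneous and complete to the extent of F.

129 ng/mL

Amount reaching circulation = F × Dose = 0.19 × 1420 = 269.8 mg
C₀ = F·Dose / Vd = 269.8 / 420 = 0.6424 mg/L
k = ln2 / t½ = 0.693147 / 35.1 = 0.01975 h⁻¹
C = C₀ · e^(−k·t) = 0.6424 × e^(−0.01975 × 81.2)
  = 0.6424 × 0.2012 = 0.1293 mg/L
Convert: 0.1293 mg/L × 1000 = 129.3 ng/mL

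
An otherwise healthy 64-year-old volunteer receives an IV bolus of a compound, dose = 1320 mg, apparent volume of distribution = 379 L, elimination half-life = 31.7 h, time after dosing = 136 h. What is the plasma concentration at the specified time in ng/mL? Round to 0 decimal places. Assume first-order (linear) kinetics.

178 ng/mL

C₀ = Dose / Vd = 1320 / 379 = 3.483 mg/L
k = ln2 / t½ = 0.693147 / 31.7 = 0.02187 h⁻¹
C = C₀ · e^(−k·t) = 3.483 × e^(−0.02187 × 136)
  = 3.483 × 0.05108 = 0.1779 mg/L
Convert: 0.1779 mg/L × 1000 = 177.9 ng/mL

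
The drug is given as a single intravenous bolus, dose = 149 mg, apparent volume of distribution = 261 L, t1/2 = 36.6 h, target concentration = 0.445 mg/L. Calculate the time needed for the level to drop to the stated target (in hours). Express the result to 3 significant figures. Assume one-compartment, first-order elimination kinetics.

C₀ = Dose / Vd = 149.0 / 261 = 0.5709 mg/L
k = ln2 / t½ = 0.693147 / 36.6 = 0.01894 h⁻¹
t = ln(C₀ / C) / k = ln(0.5709 / 0.445) / 0.01894
  = ln(1.283) / 0.01894 = 0.2492 / 0.01894 = 13.16 h

13.2 h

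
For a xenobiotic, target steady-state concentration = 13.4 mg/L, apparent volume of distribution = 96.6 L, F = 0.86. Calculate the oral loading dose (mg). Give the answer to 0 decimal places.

1505 mg

LD = Css × Vd / F = 13.4 × 96.6 / 0.86 = 1505 mg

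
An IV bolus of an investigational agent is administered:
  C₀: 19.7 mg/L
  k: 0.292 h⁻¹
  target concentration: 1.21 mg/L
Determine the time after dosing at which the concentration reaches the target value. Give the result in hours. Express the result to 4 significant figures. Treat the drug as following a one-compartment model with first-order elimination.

t = ln(C₀ / C) / k = ln(19.70 / 1.21) / 0.2920
  = ln(16.28) / 0.2920 = 2.790 / 0.2920 = 9.555 h

9.555 h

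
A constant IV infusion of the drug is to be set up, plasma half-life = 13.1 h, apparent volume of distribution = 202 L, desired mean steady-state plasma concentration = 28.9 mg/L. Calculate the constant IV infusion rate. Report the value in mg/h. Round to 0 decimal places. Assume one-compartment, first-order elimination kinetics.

309 mg/h

k = ln2 / t½ = 0.693147 / 13.1 = 0.05291 h⁻¹
CL = k × Vd = 0.05291 × 202 = 10.69 L/h
At steady state, infusion rate R₀ = Css × CL = 28.9 × 10.69 = 308.9 mg/h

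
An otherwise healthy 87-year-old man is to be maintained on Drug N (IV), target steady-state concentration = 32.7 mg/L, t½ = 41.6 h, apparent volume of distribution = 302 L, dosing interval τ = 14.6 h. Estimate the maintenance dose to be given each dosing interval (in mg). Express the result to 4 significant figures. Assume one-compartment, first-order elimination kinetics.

k = ln2 / t½ = 0.693147 / 41.6 = 0.01666 h⁻¹
CL = k × Vd = 0.01666 × 302 = 5.031 L/h
At steady state, Dose/τ = Css × CL.
Dose = Css × CL × τ = 32.7 × 5.031 × 14.6 = 2402 mg

2402 mg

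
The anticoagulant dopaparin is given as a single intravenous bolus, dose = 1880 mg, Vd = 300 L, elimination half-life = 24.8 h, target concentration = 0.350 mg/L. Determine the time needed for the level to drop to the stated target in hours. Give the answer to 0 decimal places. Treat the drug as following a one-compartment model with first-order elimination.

C₀ = Dose / Vd = 1880 / 300 = 6.267 mg/L
k = ln2 / t½ = 0.693147 / 24.8 = 0.02795 h⁻¹
t = ln(C₀ / C) / k = ln(6.267 / 0.350) / 0.02795
  = ln(17.91) / 0.02795 = 2.885 / 0.02795 = 103.2 h

103 h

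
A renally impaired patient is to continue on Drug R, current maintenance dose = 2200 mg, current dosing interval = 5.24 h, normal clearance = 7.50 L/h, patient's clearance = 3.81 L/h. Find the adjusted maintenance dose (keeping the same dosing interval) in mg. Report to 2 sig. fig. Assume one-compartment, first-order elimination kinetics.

To keep the same average steady-state level, dosing rate must scale with clearance.
CL ratio = 3.81 / 7.50 = 0.5080
New dose (same interval) = 2200 × 0.5080 = 1118 mg

1100 mg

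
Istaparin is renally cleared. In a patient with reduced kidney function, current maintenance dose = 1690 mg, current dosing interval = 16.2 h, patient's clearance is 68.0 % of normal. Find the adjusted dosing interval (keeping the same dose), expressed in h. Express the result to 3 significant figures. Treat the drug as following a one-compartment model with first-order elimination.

To keep the same average steady-state level, dosing rate must scale with clearance.
CL ratio = 68.0 / 100 = 0.6800
New interval (same dose) = 16.2 / 0.6800 = 23.82 h

23.8 h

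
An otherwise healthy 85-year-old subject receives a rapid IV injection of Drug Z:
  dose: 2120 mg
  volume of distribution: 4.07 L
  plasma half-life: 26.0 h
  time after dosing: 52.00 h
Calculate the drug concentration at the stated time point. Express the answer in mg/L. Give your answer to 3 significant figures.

130 mg/L

C₀ = Dose / Vd = 2120 / 4.07 = 520.9 mg/L
k = ln2 / t½ = 0.693147 / 26.0 = 0.02666 h⁻¹
t / t½ = 52.00 / 26.0 = 2 half-lives
C = C₀ × (1/2)^2 = 520.9 × 0.2500 = 130.2 mg/L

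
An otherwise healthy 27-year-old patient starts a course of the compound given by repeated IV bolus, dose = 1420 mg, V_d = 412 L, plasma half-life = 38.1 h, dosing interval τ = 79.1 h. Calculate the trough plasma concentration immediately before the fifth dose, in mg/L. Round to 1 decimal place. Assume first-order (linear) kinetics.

1.1 mg/L

C₀ per dose = Dose / Vd = 1420 / 412 = 3.447 mg/L
k = ln2 / t½ = 0.693147 / 38.1 = 0.01819 h⁻¹
Fraction remaining after one interval: r = e^(−kτ) = e^(−0.01819 × 79.1) = 0.2372
Before dose 5, 4 doses have been given (aged 1τ, 2τ, 3τ, 4τ).
C_trough = C₀ × (r + r² + … + r^4) = C₀ × r(1−r^4)/(1−r)
        = 3.447 × 0.2372 × (1 − 0.003166) / (1 − 0.2372) = 1.068 mg/L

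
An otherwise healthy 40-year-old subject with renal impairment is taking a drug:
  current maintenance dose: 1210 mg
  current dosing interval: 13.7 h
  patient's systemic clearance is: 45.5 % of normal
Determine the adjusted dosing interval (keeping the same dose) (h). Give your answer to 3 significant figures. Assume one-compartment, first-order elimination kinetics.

30.1 h

To keep the same average steady-state level, dosing rate must scale with clearance.
CL ratio = 45.5 / 100 = 0.4550
New interval (same dose) = 13.7 / 0.4550 = 30.11 h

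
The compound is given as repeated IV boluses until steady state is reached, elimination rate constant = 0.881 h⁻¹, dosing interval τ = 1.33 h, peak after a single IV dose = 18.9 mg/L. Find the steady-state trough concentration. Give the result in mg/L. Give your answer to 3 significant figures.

8.48 mg/L

e^(−kτ) = e^(−0.8810 × 1.33) = 0.3098
Accumulation ratio R = 1 / (1 − e^(−kτ)) = 1 / (1 − 0.3098) = 1.449
Steady-state trough = C₀ × R × e^(−kτ) = 18.9 × 1.449 × 0.3098 = 8.484 mg/L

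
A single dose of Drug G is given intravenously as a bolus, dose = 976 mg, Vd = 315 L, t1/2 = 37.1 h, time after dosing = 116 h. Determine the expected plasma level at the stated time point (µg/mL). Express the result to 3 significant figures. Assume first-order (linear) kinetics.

0.355 µg/mL

C₀ = Dose / Vd = 976.0 / 315 = 3.098 mg/L
k = ln2 / t½ = 0.693147 / 37.1 = 0.01868 h⁻¹
C = C₀ · e^(−k·t) = 3.098 × e^(−0.01868 × 116)
  = 3.098 × 0.1145 = 0.3547 mg/L
(0.3547 mg/L = 0.3547 µg/mL)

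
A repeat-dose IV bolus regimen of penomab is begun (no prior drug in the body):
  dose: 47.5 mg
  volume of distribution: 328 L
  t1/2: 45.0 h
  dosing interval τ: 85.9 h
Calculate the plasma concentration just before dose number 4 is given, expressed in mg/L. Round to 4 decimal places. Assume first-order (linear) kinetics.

0.0516 mg/L

C₀ per dose = Dose / Vd = 47.5 / 328 = 0.1448 mg/L
k = ln2 / t½ = 0.693147 / 45.0 = 0.01540 h⁻¹
Fraction remaining after one interval: r = e^(−kτ) = e^(−0.01540 × 85.9) = 0.2664
Before dose 4, 3 doses have been given (aged 1τ, 2τ, 3τ).
C_trough = C₀ × (r + r² + … + r^3) = C₀ × r(1−r^3)/(1−r)
        = 0.1448 × 0.2664 × (1 − 0.01891) / (1 − 0.2664) = 0.05159 mg/L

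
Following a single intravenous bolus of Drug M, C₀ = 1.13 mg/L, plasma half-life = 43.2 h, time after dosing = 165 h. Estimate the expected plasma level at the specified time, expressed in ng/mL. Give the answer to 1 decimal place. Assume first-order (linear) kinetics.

80.0 ng/mL

k = ln2 / t½ = 0.693147 / 43.2 = 0.01605 h⁻¹
C = C₀ · e^(−k·t) = 1.130 × e^(−0.01605 × 165)
  = 1.130 × 0.07077 = 0.07997 mg/L
Convert: 0.07997 mg/L × 1000 = 79.97 ng/mL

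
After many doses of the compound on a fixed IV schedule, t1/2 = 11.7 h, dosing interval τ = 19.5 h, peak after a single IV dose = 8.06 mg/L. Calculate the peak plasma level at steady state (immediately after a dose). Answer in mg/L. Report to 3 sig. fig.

k = ln2 / t½ = 0.693147 / 11.7 = 0.05924 h⁻¹
e^(−kτ) = e^(−0.05924 × 19.5) = 0.3150
Accumulation ratio R = 1 / (1 − e^(−kτ)) = 1 / (1 − 0.3150) = 1.460
Steady-state peak = C₀ × R = 8.06 × 1.460 = 11.77 mg/L

11.8 mg/L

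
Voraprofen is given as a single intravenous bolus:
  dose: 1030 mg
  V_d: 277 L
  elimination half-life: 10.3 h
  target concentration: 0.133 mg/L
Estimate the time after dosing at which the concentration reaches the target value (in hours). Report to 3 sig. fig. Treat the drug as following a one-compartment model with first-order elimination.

C₀ = Dose / Vd = 1030 / 277 = 3.718 mg/L
k = ln2 / t½ = 0.693147 / 10.3 = 0.06730 h⁻¹
t = ln(C₀ / C) / k = ln(3.718 / 0.133) / 0.06730
  = ln(27.95) / 0.06730 = 3.330 / 0.06730 = 49.48 h

49.5 h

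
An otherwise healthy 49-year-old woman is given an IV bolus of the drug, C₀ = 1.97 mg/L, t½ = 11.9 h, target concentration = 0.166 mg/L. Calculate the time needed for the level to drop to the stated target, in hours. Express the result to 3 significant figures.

42.5 h

k = ln2 / t½ = 0.693147 / 11.9 = 0.05825 h⁻¹
t = ln(C₀ / C) / k = ln(1.970 / 0.166) / 0.05825
  = ln(11.87) / 0.05825 = 2.474 / 0.05825 = 42.47 h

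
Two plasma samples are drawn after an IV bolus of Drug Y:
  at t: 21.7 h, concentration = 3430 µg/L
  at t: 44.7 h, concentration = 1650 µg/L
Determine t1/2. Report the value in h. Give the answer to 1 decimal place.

21.8 h

k = ln(C₁/C₂) / (t₂ − t₁) = ln(3430/1650) / (44.7 − 21.7)
  = 0.7318 / 23.00 = 0.03182 h⁻¹
t½ = ln2 / k = 0.693147 / 0.03182 = 21.78 h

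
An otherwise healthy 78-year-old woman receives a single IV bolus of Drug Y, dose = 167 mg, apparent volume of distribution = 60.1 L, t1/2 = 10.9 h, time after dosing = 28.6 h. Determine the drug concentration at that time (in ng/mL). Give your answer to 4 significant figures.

C₀ = Dose / Vd = 167.0 / 60.1 = 2.779 mg/L
k = ln2 / t½ = 0.693147 / 10.9 = 0.06359 h⁻¹
C = C₀ · e^(−k·t) = 2.779 × e^(−0.06359 × 28.6)
  = 2.779 × 0.1622 = 0.4508 mg/L
Convert: 0.4508 mg/L × 1000 = 450.8 ng/mL

450.8 ng/mL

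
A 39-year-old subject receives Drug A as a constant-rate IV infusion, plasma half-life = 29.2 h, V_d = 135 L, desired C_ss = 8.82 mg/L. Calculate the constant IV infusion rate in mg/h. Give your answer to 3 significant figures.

k = ln2 / t½ = 0.693147 / 29.2 = 0.02374 h⁻¹
CL = k × Vd = 0.02374 × 135 = 3.205 L/h
At steady state, infusion rate R₀ = Css × CL = 8.82 × 3.205 = 28.27 mg/h

28.3 mg/h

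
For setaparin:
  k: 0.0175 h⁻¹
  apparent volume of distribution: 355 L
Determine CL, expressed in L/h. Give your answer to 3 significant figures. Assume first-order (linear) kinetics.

6.21 L/h

CL = k × Vd = 0.0175 × 355 = 6.213 L/h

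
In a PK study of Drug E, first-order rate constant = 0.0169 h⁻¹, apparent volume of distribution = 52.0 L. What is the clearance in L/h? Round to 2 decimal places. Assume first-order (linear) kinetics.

0.88 L/h

CL = k × Vd = 0.0169 × 52.0 = 0.8788 L/h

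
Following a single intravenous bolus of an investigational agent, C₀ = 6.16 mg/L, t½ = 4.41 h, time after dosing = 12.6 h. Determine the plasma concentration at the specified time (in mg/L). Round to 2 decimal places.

0.85 mg/L

k = ln2 / t½ = 0.693147 / 4.41 = 0.1572 h⁻¹
C = C₀ · e^(−k·t) = 6.160 × e^(−0.1572 × 12.6)
  = 6.160 × 0.1380 = 0.8501 mg/L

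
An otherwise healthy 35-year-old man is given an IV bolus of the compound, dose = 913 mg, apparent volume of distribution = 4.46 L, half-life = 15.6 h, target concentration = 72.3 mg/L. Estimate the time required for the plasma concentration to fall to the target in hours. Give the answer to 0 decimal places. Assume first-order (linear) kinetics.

23 h

C₀ = Dose / Vd = 913.0 / 4.46 = 204.7 mg/L
k = ln2 / t½ = 0.693147 / 15.6 = 0.04443 h⁻¹
t = ln(C₀ / C) / k = ln(204.7 / 72.3) / 0.04443
  = ln(2.831) / 0.04443 = 1.041 / 0.04443 = 23.43 h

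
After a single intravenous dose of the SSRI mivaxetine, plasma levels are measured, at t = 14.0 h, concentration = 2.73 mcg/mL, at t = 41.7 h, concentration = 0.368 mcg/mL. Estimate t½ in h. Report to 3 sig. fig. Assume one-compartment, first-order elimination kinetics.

9.58 h

k = ln(C₁/C₂) / (t₂ − t₁) = ln(2.73/0.368) / (41.7 − 14.0)
  = 2.004 / 27.70 = 0.07235 h⁻¹
t½ = ln2 / k = 0.693147 / 0.07235 = 9.580 h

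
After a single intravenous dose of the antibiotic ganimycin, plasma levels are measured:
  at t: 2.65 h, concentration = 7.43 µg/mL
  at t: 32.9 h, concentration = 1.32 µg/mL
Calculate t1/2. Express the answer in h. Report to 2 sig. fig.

12 h

k = ln(C₁/C₂) / (t₂ − t₁) = ln(7.43/1.32) / (32.9 − 2.65)
  = 1.728 / 30.25 = 0.05712 h⁻¹
t½ = ln2 / k = 0.693147 / 0.05712 = 12.13 h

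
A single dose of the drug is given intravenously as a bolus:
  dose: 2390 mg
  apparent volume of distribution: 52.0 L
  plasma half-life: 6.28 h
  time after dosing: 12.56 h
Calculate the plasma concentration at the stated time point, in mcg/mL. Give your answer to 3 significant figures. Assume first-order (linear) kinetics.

C₀ = Dose / Vd = 2390 / 52.0 = 45.96 mg/L
k = ln2 / t½ = 0.693147 / 6.28 = 0.1104 h⁻¹
t / t½ = 12.56 / 6.28 = 2 half-lives
C = C₀ × (1/2)^2 = 45.96 × 0.2500 = 11.49 mg/L
(11.49 mg/L = 11.49 mcg/mL)

11.5 mcg/mL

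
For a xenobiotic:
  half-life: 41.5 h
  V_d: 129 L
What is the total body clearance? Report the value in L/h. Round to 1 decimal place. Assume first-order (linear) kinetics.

k = ln2 / t½ = 0.693147 / 41.5 = 0.01670 h⁻¹
CL = k × Vd = 0.01670 × 129 = 2.154 L/h

2.2 L/h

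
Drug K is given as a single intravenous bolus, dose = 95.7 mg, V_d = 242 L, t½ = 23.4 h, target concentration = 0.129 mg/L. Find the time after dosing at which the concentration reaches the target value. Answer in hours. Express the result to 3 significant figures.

37.8 h

C₀ = Dose / Vd = 95.70 / 242 = 0.3955 mg/L
k = ln2 / t½ = 0.693147 / 23.4 = 0.02962 h⁻¹
t = ln(C₀ / C) / k = ln(0.3955 / 0.129) / 0.02962
  = ln(3.066) / 0.02962 = 1.120 / 0.02962 = 37.81 h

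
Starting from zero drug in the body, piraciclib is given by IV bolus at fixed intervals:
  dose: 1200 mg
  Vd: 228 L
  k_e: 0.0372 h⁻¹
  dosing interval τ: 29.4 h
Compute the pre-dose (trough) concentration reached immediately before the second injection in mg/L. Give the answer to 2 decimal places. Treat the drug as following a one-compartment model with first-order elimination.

1.76 mg/L

C₀ per dose = Dose / Vd = 1200 / 228 = 5.263 mg/L
Fraction remaining after one interval: r = e^(−kτ) = e^(−0.03720 × 29.4) = 0.3350
Before dose 2, 1 dose has been given (aged 1τ).
C_trough = C₀ × r = 5.263 × 0.3350 = 1.763 mg/L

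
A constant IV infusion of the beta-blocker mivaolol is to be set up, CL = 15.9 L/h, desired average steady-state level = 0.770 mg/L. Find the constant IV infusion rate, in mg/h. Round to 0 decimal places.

At steady state, infusion rate R₀ = Css × CL = 0.770 × 15.90 = 12.24 mg/h

12 mg/h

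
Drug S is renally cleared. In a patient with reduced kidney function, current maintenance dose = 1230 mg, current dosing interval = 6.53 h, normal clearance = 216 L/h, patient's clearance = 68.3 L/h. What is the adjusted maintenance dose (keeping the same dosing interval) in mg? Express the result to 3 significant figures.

389 mg

To keep the same average steady-state level, dosing rate must scale with clearance.
CL ratio = 68.3 / 216 = 0.3162
New dose (same interval) = 1230 × 0.3162 = 388.9 mg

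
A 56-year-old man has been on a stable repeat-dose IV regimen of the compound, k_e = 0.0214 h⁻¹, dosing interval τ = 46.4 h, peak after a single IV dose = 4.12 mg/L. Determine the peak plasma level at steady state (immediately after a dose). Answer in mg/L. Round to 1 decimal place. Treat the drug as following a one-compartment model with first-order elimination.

e^(−kτ) = e^(−0.02140 × 46.4) = 0.3705
Accumulation ratio R = 1 / (1 − e^(−kτ)) = 1 / (1 − 0.3705) = 1.589
Steady-state peak = C₀ × R = 4.12 × 1.589 = 6.547 mg/L

6.5 mg/L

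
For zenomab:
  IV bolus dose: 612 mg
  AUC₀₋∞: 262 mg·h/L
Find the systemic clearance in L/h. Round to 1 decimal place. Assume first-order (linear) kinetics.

CL = Dose / AUC = 612 / 262 = 2.336 L/h

2.3 L/h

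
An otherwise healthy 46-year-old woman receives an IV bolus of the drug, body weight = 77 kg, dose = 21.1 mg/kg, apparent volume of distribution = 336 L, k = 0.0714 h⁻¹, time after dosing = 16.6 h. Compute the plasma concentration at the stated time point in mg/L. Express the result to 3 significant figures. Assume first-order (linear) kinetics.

Total dose = 21.1 × 77 = 1625 mg
C₀ = Dose / Vd = 1625 / 336 = 4.836 mg/L
C = C₀ · e^(−k·t) = 4.836 × e^(−0.07140 × 16.6)
  = 4.836 × 0.3057 = 1.478 mg/L

1.48 mg/L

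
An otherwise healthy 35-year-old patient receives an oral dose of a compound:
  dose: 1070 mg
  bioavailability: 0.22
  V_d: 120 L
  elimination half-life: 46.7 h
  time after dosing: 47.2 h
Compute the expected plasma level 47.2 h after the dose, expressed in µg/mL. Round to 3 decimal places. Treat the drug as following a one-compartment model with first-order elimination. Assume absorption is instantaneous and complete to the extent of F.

Amount reaching circulation = F × Dose = 0.22 × 1070 = 235.4 mg
C₀ = F·Dose / Vd = 235.4 / 120 = 1.962 mg/L
k = ln2 / t½ = 0.693147 / 46.7 = 0.01484 h⁻¹
C = C₀ · e^(−k·t) = 1.962 × e^(−0.01484 × 47.2)
  = 1.962 × 0.4964 = 0.9739 mg/L
(0.9739 mg/L = 0.9739 µg/mL)

0.974 µg/mL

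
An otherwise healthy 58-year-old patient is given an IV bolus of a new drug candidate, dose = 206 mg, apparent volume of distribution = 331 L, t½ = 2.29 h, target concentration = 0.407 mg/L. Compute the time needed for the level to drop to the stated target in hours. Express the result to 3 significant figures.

1.40 h

C₀ = Dose / Vd = 206.0 / 331 = 0.6224 mg/L
k = ln2 / t½ = 0.693147 / 2.29 = 0.3027 h⁻¹
t = ln(C₀ / C) / k = ln(0.6224 / 0.407) / 0.3027
  = ln(1.529) / 0.3027 = 0.4246 / 0.3027 = 1.403 h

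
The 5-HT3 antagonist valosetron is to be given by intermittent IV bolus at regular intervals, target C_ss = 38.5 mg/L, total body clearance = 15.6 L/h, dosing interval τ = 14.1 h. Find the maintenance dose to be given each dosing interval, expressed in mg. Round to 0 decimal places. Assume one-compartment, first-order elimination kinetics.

8468 mg

At steady state, Dose/τ = Css × CL.
Dose = Css × CL × τ = 38.5 × 15.60 × 14.1 = 8468 mg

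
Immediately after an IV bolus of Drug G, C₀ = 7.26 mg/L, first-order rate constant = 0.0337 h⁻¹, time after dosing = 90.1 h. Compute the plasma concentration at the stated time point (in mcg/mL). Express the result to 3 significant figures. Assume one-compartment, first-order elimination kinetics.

C = C₀ · e^(−k·t) = 7.260 × e^(−0.03370 × 90.1)
  = 7.260 × 0.04801 = 0.3486 mg/L
(0.3486 mg/L = 0.3486 mcg/mL)

0.349 mcg/mL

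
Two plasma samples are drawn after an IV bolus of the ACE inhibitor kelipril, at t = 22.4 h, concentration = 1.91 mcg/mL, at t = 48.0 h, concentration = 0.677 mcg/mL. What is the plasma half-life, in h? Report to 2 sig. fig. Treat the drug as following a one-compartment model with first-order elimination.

17 h

k = ln(C₁/C₂) / (t₂ − t₁) = ln(1.91/0.677) / (48.0 − 22.4)
  = 1.037 / 25.60 = 0.04051 h⁻¹
t½ = ln2 / k = 0.693147 / 0.04051 = 17.11 h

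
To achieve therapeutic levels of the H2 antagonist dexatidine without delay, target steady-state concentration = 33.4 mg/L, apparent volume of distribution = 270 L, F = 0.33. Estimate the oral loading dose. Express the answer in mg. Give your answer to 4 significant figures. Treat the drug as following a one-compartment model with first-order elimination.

27330 mg

LD = Css × Vd / F = 33.4 × 270 / 0.33 = 27330 mg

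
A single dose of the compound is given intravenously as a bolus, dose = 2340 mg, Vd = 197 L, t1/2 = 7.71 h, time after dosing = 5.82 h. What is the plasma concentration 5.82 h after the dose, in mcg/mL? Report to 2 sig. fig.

7.0 mcg/mL

C₀ = Dose / Vd = 2340 / 197 = 11.88 mg/L
k = ln2 / t½ = 0.693147 / 7.71 = 0.08990 h⁻¹
C = C₀ · e^(−k·t) = 11.88 × e^(−0.08990 × 5.82)
  = 11.88 × 0.5926 = 7.040 mg/L
(7.040 mg/L = 7.040 mcg/mL)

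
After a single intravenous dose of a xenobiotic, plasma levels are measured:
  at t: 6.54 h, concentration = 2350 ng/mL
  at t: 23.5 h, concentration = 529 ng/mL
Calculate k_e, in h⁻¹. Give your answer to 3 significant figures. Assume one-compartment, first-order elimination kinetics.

0.0879 h⁻¹

k = ln(C₁/C₂) / (t₂ − t₁) = ln(2350/529) / (23.5 − 6.54)
  = 1.491 / 16.96 = 0.08791 h⁻¹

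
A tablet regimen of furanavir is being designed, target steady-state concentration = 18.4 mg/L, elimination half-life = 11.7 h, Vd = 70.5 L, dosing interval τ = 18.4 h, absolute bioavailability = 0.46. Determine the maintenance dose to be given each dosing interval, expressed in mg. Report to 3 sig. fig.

3070 mg

k = ln2 / t½ = 0.693147 / 11.7 = 0.05924 h⁻¹
CL = k × Vd = 0.05924 × 70.5 = 4.176 L/h
At steady state, F × (Dose/τ) = Css × CL.
Dose = Css × CL × τ / F = 18.4 × 4.176 × 18.4 / 0.46 = 3074 mg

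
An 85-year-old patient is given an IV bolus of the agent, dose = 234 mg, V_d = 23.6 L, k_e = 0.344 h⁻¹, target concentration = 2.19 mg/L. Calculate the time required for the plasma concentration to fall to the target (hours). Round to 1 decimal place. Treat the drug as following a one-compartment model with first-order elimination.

C₀ = Dose / Vd = 234.0 / 23.6 = 9.915 mg/L
t = ln(C₀ / C) / k = ln(9.915 / 2.19) / 0.3440
  = ln(4.527) / 0.3440 = 1.510 / 0.3440 = 4.390 h

4.4 h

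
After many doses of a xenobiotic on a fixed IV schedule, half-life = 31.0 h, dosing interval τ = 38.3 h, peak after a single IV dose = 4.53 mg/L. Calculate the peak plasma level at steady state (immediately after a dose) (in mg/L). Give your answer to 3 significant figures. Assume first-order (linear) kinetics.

7.87 mg/L

k = ln2 / t½ = 0.693147 / 31.0 = 0.02236 h⁻¹
e^(−kτ) = e^(−0.02236 × 38.3) = 0.4247
Accumulation ratio R = 1 / (1 − e^(−kτ)) = 1 / (1 − 0.4247) = 1.738
Steady-state peak = C₀ × R = 4.53 × 1.738 = 7.873 mg/L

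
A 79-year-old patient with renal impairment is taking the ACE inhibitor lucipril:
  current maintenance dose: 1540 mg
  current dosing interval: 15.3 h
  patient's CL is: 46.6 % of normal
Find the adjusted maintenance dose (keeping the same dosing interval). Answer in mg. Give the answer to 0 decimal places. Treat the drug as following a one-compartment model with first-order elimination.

To keep the same average steady-state level, dosing rate must scale with clearance.
CL ratio = 46.6 / 100 = 0.4660
New dose (same interval) = 1540 × 0.4660 = 717.6 mg

718 mg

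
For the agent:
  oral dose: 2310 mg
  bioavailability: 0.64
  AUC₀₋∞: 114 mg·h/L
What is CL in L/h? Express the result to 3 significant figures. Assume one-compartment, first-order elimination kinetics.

CL = F·Dose / AUC = 0.64 × 2310 / 114 = 12.97 L/h

13.0 L/h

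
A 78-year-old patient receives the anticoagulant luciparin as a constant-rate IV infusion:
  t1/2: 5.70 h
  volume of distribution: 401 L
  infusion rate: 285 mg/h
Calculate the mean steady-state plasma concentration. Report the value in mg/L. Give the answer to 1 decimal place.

k = ln2 / t½ = 0.693147 / 5.70 = 0.1216 h⁻¹
CL = k × Vd = 0.1216 × 401 = 48.76 L/h
At steady state Css = R₀ / CL = 285 / 48.76 = 5.845 mg/L

5.8 mg/L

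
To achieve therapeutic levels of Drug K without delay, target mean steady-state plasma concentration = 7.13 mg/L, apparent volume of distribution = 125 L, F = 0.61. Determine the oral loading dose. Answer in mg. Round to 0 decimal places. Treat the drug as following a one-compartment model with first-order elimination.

LD = Css × Vd / F = 7.13 × 125 / 0.61 = 1461 mg

1461 mg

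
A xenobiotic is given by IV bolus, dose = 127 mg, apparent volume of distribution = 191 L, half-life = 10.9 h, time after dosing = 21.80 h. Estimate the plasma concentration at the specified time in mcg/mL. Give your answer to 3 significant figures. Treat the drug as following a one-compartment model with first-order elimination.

C₀ = Dose / Vd = 127.0 / 191 = 0.6649 mg/L
k = ln2 / t½ = 0.693147 / 10.9 = 0.06359 h⁻¹
t / t½ = 21.80 / 10.9 = 2 half-lives
C = C₀ × (1/2)^2 = 0.6649 × 0.2500 = 0.1662 mg/L
(0.1662 mg/L = 0.1662 mcg/mL)

0.166 mcg/mL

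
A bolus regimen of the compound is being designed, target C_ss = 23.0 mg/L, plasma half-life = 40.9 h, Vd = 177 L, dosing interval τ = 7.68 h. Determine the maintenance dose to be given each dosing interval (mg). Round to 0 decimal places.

k = ln2 / t½ = 0.693147 / 40.9 = 0.01695 h⁻¹
CL = k × Vd = 0.01695 × 177 = 3.000 L/h
At steady state, Dose/τ = Css × CL.
Dose = Css × CL × τ = 23.0 × 3.000 × 7.68 = 529.9 mg

530 mg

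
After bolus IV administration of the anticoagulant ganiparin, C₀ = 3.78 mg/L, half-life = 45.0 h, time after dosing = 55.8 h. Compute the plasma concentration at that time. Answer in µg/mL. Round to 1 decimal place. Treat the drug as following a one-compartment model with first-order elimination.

k = ln2 / t½ = 0.693147 / 45.0 = 0.01540 h⁻¹
C = C₀ · e^(−k·t) = 3.780 × e^(−0.01540 × 55.8)
  = 3.780 × 0.4234 = 1.600 mg/L
(1.600 mg/L = 1.600 µg/mL)

1.6 µg/mL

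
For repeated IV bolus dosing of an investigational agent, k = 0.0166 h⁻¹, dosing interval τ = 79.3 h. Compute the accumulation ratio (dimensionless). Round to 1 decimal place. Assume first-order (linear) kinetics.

e^(−kτ) = e^(−0.01660 × 79.3) = 0.2681
Accumulation ratio R = 1 / (1 − e^(−kτ)) = 1 / (1 − 0.2681) = 1.366

1.4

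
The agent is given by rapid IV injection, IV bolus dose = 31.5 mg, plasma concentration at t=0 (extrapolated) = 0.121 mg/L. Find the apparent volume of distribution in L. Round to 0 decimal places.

Vd = Dose / C₀ = 31.50 / 0.121 = 260.3 L

260 L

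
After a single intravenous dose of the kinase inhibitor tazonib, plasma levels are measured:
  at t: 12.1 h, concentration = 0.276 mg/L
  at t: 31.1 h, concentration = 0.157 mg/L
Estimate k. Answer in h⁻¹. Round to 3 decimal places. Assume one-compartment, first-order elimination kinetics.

k = ln(C₁/C₂) / (t₂ − t₁) = ln(0.276/0.157) / (31.1 − 12.1)
  = 0.5642 / 19.00 = 0.02969 h⁻¹

0.030 h⁻¹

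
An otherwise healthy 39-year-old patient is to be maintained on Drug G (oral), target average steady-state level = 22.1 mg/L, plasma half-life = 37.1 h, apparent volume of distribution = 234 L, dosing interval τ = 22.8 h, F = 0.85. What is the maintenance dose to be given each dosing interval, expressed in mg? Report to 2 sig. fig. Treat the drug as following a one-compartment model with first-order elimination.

k = ln2 / t½ = 0.693147 / 37.1 = 0.01868 h⁻¹
CL = k × Vd = 0.01868 × 234 = 4.371 L/h
At steady state, F × (Dose/τ) = Css × CL.
Dose = Css × CL × τ / F = 22.1 × 4.371 × 22.8 / 0.85 = 2591 mg

2600 mg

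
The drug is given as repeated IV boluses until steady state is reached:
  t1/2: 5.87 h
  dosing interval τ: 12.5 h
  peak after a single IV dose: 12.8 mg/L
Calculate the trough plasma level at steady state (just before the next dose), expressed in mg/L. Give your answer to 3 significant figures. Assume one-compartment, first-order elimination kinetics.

k = ln2 / t½ = 0.693147 / 5.87 = 0.1181 h⁻¹
e^(−kτ) = e^(−0.1181 × 12.5) = 0.2285
Accumulation ratio R = 1 / (1 − e^(−kτ)) = 1 / (1 − 0.2285) = 1.296
Steady-state trough = C₀ × R × e^(−kτ) = 12.8 × 1.296 × 0.2285 = 3.791 mg/L

3.79 mg/L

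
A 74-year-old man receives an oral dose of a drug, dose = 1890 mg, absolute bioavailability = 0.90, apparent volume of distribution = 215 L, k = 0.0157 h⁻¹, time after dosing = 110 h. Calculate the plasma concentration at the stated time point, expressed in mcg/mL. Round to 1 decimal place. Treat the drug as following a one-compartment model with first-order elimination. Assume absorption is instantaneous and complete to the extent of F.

Amount reaching circulation = F × Dose = 0.90 × 1890 = 1701 mg
C₀ = F·Dose / Vd = 1701 / 215 = 7.912 mg/L
C = C₀ · e^(−k·t) = 7.912 × e^(−0.01570 × 110)
  = 7.912 × 0.1778 = 1.407 mg/L
(1.407 mg/L = 1.407 mcg/mL)

1.4 mcg/mL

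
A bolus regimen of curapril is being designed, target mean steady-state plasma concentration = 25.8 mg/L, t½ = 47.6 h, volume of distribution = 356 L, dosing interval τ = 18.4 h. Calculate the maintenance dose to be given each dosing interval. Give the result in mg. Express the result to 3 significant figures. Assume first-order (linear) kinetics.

2460 mg

k = ln2 / t½ = 0.693147 / 47.6 = 0.01456 h⁻¹
CL = k × Vd = 0.01456 × 356 = 5.183 L/h
At steady state, Dose/τ = Css × CL.
Dose = Css × CL × τ = 25.8 × 5.183 × 18.4 = 2460 mg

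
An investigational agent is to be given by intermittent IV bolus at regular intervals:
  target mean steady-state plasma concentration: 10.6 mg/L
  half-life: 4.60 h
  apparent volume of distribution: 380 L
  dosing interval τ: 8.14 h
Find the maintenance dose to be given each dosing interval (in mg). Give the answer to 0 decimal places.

k = ln2 / t½ = 0.693147 / 4.60 = 0.1507 h⁻¹
CL = k × Vd = 0.1507 × 380 = 57.27 L/h
At steady state, Dose/τ = Css × CL.
Dose = Css × CL × τ = 10.6 × 57.27 × 8.14 = 4941 mg

4941 mg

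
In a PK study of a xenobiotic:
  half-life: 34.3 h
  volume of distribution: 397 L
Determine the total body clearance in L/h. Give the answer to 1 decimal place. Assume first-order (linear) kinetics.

8.0 L/h

k = ln2 / t½ = 0.693147 / 34.3 = 0.02021 h⁻¹
CL = k × Vd = 0.02021 × 397 = 8.023 L/h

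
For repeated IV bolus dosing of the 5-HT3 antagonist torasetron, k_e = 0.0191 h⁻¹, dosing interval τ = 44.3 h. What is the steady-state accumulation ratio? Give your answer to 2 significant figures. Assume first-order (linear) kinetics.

1.8

e^(−kτ) = e^(−0.01910 × 44.3) = 0.4291
Accumulation ratio R = 1 / (1 − e^(−kτ)) = 1 / (1 − 0.4291) = 1.752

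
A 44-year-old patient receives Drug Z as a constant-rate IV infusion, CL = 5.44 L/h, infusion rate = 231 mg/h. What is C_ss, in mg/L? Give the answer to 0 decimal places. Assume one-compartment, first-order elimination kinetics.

42 mg/L

At steady state Css = R₀ / CL = 231 / 5.440 = 42.46 mg/L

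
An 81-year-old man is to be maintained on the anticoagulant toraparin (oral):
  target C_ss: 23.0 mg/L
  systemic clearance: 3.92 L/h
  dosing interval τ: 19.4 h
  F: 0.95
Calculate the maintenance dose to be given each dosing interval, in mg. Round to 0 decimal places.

1841 mg

At steady state, F × (Dose/τ) = Css × CL.
Dose = Css × CL × τ / F = 23.0 × 3.920 × 19.4 / 0.95 = 1841 mg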